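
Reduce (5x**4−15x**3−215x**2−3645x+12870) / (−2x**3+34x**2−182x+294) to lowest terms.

(−5x**3+215x+4290)/(2x**2−28x+98)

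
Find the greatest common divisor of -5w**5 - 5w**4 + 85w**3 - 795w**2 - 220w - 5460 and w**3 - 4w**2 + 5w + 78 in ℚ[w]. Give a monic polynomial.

w**2 - 7w + 26

By polynomial division,
  -5w**5 - 5w**4 + 85w**3 - 795w**2 - 220w - 5460 = (-5w**2 - 25w + 10)(w**3 - 4w**2 + 5w + 78) + (-240w**2 + 1680w - 6240)
  w**3 - 4w**2 + 5w + 78 = (-(1/240)w - 1/80)(-240w**2 + 1680w - 6240) + (0)
Last nonzero remainder: -240w**2 + 1680w - 6240. Dividing through by -240 gives the monic gcd w**2 - 7w + 26.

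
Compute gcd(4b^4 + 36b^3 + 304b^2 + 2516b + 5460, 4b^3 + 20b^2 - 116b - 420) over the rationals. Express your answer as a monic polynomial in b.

b^2 + 10b + 21

By polynomial division,
  4b^4 + 36b^3 + 304b^2 + 2516b + 5460 = (b + 4)(4b^3 + 20b^2 - 116b - 420) + (340b^2 + 3400b + 7140)
  4b^3 + 20b^2 - 116b - 420 = ((1/85)b - 1/17)(340b^2 + 3400b + 7140) + (0)
Last nonzero remainder: 340b^2 + 3400b + 7140. Dividing through by 340 gives the monic gcd b^2 + 10b + 21.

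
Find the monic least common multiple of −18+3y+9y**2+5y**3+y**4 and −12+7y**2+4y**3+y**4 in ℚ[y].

−36−12y+21y**2+19y**3+7y**4+y**5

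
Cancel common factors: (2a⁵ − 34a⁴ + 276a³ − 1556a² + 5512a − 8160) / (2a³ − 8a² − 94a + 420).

Apply the Euclidean algorithm:
  2a⁵ − 34a⁴ + 276a³ − 1556a² + 5512a − 8160 = (a² − 13a + 133)(2a³ − 8a² − 94a + 420) + (−2134a² + 23474a − 64020)
  2a³ − 8a² − 94a + 420 = (−(1/1067)a − 7/1067)(−2134a² + 23474a − 64020) + (0)
Last nonzero remainder: −2134a² + 23474a − 64020. Dividing through by −2134 gives the monic gcd a² − 11a + 30.
Cancel a² − 11a + 30 from numerator and denominator to get the reduced form.

(a³ − 6a² + 42a − 136)/(a + 7)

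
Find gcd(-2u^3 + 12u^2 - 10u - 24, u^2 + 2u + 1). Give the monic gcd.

u + 1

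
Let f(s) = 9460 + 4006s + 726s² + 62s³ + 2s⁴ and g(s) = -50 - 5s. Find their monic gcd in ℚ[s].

10 + s

Euclidean algorithm in ℚ[s]:
  2s⁴ + 62s³ + 726s² + 4006s + 9460 = (-(2/5)s³ - (42/5)s² - (306/5)s - 946/5)(-5s - 50) + (0)
Last nonzero remainder: -5s - 50. Dividing through by -5 gives the monic gcd s + 10.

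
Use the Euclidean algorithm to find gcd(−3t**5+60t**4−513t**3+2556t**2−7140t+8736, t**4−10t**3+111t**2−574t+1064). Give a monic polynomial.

By polynomial division,
  −3t**5+60t**4−513t**3+2556t**2−7140t+8736 = (−3t+30)(t**4−10t**3+111t**2−574t+1064) + (120t**3−2496t**2+13272t−23184)
  t**4−10t**3+111t**2−574t+1064 = ((1/120)t+9/100)(120t**3−2496t**2+13272t−23184) + ((5626/25)t**2−(39382/25)t+78764/25)
  120t**3−2496t**2+13272t−23184 = ((1500/2813)t−20700/2813)((5626/25)t**2−(39382/25)t+78764/25) + (0)
Last nonzero remainder: (5626/25)t**2−(39382/25)t+78764/25. Dividing through by 5626/25 gives the monic gcd t**2−7t+14.

t**2−7t+14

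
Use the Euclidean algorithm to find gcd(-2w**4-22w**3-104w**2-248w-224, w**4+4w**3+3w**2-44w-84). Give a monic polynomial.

Apply the Euclidean algorithm:
  -2w**4-22w**3-104w**2-248w-224 = (-2)(w**4+4w**3+3w**2-44w-84) + (-14w**3-98w**2-336w-392)
  w**4+4w**3+3w**2-44w-84 = (-(1/14)w+3/14)(-14w**3-98w**2-336w-392) + (0)
Last nonzero remainder: -14w**3-98w**2-336w-392. Dividing through by -14 gives the monic gcd w**3+7w**2+24w+28.

w**3+7w**2+24w+28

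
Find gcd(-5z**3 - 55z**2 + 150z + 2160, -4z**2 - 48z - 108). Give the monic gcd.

z + 9

Apply the Euclidean algorithm:
  -5z**3 - 55z**2 + 150z + 2160 = ((5/4)z - 5/4)(-4z**2 - 48z - 108) + (225z + 2025)
  -4z**2 - 48z - 108 = (-(4/225)z - 4/75)(225z + 2025) + (0)
Last nonzero remainder: 225z + 2025. Dividing through by 225 gives the monic gcd z + 9.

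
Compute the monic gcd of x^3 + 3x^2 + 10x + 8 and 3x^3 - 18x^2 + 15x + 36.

By polynomial division,
  x^3 + 3x^2 + 10x + 8 = (1/3)(3x^3 - 18x^2 + 15x + 36) + (9x^2 + 5x - 4)
  3x^3 - 18x^2 + 15x + 36 = ((1/3)x - 59/27)(9x^2 + 5x - 4) + ((736/27)x + 736/27)
  9x^2 + 5x - 4 = ((243/736)x - 27/184)((736/27)x + 736/27) + (0)
Last nonzero remainder: (736/27)x + 736/27. Dividing through by 736/27 gives the monic gcd x + 1.

x + 1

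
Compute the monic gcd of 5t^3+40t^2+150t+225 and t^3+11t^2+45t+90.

t^2+5t+15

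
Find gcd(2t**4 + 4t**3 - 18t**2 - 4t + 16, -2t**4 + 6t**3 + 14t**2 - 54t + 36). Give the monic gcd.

Repeated division with remainder:
  2t**4 + 4t**3 - 18t**2 - 4t + 16 = (-1)(-2t**4 + 6t**3 + 14t**2 - 54t + 36) + (10t**3 - 4t**2 - 58t + 52)
  -2t**4 + 6t**3 + 14t**2 - 54t + 36 = (-(1/5)t + 13/25)(10t**3 - 4t**2 - 58t + 52) + ((112/25)t**2 - (336/25)t + 224/25)
  10t**3 - 4t**2 - 58t + 52 = ((125/56)t + 325/56)((112/25)t**2 - (336/25)t + 224/25) + (0)
Last nonzero remainder: (112/25)t**2 - (336/25)t + 224/25. Dividing through by 112/25 gives the monic gcd t**2 - 3t + 2.

t**2 - 3t + 2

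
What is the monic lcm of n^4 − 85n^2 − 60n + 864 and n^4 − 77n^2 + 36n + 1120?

n^6 − 12n^5 − 50n^4 + 960n^3 − 1391n^2 − 12468n + 30240

By polynomial division,
  n^4 − 85n^2 − 60n + 864 = (n^4 − 77n^2 + 36n + 1120) + (−8n^2 − 96n − 256)
  n^4 − 77n^2 + 36n + 1120 = (−(1/8)n^2 + (3/2)n − 35/8)(−8n^2 − 96n − 256) + (0)
Last nonzero remainder: −8n^2 − 96n − 256. Dividing through by −8 gives the monic gcd n^2 + 12n + 32.
Then lcm(f, g) = f·g / gcd(f, g); expanding and making the result monic gives the answer.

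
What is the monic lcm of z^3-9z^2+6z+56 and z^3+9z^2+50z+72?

Euclidean algorithm in ℚ[z]:
  z^3-9z^2+6z+56 = (z^3+9z^2+50z+72) + (-18z^2-44z-16)
  z^3+9z^2+50z+72 = (-(1/18)z-59/162)(-18z^2-44z-16) + ((2680/81)z+5360/81)
  -18z^2-44z-16 = (-(729/1340)z-81/335)((2680/81)z+5360/81) + (0)
Last nonzero remainder: (2680/81)z+5360/81. Dividing through by 2680/81 gives the monic gcd z+2.
Then lcm(f, g) = f·g / gcd(f, g); expanding and making the result monic gives the answer.

z^5-2z^4-21z^3-226z^2+608z+2016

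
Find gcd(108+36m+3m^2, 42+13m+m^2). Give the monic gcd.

6+m

Apply the Euclidean algorithm:
  3m^2+36m+108 = (3)(m^2+13m+42) + (-3m-18)
  m^2+13m+42 = (-(1/3)m-7/3)(-3m-18) + (0)
Last nonzero remainder: -3m-18. Dividing through by -3 gives the monic gcd m+6.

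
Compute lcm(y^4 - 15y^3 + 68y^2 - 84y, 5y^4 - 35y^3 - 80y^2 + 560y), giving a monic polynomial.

y^6 - 15y^5 + 52y^4 + 156y^3 - 1088y^2 + 1344y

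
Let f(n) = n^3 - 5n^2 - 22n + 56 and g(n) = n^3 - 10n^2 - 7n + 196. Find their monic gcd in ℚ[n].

n^2 - 3n - 28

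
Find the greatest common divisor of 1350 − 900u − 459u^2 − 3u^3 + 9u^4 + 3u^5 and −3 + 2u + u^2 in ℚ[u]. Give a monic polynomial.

−3 + 2u + u^2

Apply the Euclidean algorithm:
  3u^5 + 9u^4 − 3u^3 − 459u^2 − 900u + 1350 = (3u^3 + 3u^2 − 450)(u^2 + 2u − 3) + (0)
The last nonzero remainder u^2 + 2u − 3 is already monic.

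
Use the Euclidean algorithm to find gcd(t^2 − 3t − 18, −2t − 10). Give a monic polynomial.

By polynomial division,
  t^2 − 3t − 18 = (−(1/2)t + 4)(−2t − 10) + (22)
  −2t − 10 = (−(1/11)t − 5/11)(22) + (0)
The last nonzero remainder is the constant 22, so the polynomials are coprime and gcd = 1.

1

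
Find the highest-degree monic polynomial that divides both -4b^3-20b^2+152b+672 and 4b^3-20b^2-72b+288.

Apply the Euclidean algorithm:
  -4b^3-20b^2+152b+672 = (-1)(4b^3-20b^2-72b+288) + (-40b^2+80b+960)
  4b^3-20b^2-72b+288 = (-(1/10)b+3/10)(-40b^2+80b+960) + (0)
Last nonzero remainder: -40b^2+80b+960. Dividing through by -40 gives the monic gcd b^2-2b-24.

b^2-2b-24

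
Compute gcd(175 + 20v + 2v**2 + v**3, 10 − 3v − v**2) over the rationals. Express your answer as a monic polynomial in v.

5 + v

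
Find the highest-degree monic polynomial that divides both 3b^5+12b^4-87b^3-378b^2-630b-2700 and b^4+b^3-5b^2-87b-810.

b^2-b-30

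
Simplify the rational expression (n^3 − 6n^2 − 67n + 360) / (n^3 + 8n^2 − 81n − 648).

(n − 5)/(n + 9)

By polynomial division,
  n^3 − 6n^2 − 67n + 360 = (n^3 + 8n^2 − 81n − 648) + (−14n^2 + 14n + 1008)
  n^3 + 8n^2 − 81n − 648 = (−(1/14)n − 9/14)(−14n^2 + 14n + 1008) + (0)
Last nonzero remainder: −14n^2 + 14n + 1008. Dividing through by −14 gives the monic gcd n^2 − n − 72.
Cancel n^2 − n − 72 from numerator and denominator to get the reduced form.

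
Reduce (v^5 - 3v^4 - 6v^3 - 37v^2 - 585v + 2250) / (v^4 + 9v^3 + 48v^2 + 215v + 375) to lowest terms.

Apply the Euclidean algorithm:
  v^5 - 3v^4 - 6v^3 - 37v^2 - 585v + 2250 = (v - 12)(v^4 + 9v^3 + 48v^2 + 215v + 375) + (54v^3 + 324v^2 + 1620v + 6750)
  v^4 + 9v^3 + 48v^2 + 215v + 375 = ((1/54)v + 1/18)(54v^3 + 324v^2 + 1620v + 6750) + (0)
Last nonzero remainder: 54v^3 + 324v^2 + 1620v + 6750. Dividing through by 54 gives the monic gcd v^3 + 6v^2 + 30v + 125.
Cancel v^3 + 6v^2 + 30v + 125 from numerator and denominator to get the reduced form.

(v^2 - 9v + 18)/(v + 3)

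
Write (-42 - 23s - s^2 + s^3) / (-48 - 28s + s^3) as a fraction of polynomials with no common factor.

(7 + 5s + s^2)/(8 + 6s + s^2)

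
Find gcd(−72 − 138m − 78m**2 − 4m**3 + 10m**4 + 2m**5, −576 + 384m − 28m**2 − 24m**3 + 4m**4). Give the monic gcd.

Repeated division with remainder:
  2m**5 + 10m**4 − 4m**3 − 78m**2 − 138m − 72 = ((1/2)m + 11/2)(4m**4 − 24m**3 − 28m**2 + 384m − 576) + (142m**3 − 116m**2 − 1962m + 3096)
  4m**4 − 24m**3 − 28m**2 + 384m − 576 = ((2/71)m − 736/5041)(142m**3 − 116m**2 − 1962m + 3096) + ((52080/5041)m**2 + (52080/5041)m − 624960/5041)
  142m**3 − 116m**2 − 1962m + 3096 = ((357911/26040)m − 216763/8680)((52080/5041)m**2 + (52080/5041)m − 624960/5041) + (0)
Last nonzero remainder: (52080/5041)m**2 + (52080/5041)m − 624960/5041. Dividing through by 52080/5041 gives the monic gcd m**2 + m − 12.

−12 + m + m**2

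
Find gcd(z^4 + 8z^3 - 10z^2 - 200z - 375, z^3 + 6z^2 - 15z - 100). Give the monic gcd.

By polynomial division,
  z^4 + 8z^3 - 10z^2 - 200z - 375 = (z + 2)(z^3 + 6z^2 - 15z - 100) + (-7z^2 - 70z - 175)
  z^3 + 6z^2 - 15z - 100 = (-(1/7)z + 4/7)(-7z^2 - 70z - 175) + (0)
Last nonzero remainder: -7z^2 - 70z - 175. Dividing through by -7 gives the monic gcd z^2 + 10z + 25.

z^2 + 10z + 25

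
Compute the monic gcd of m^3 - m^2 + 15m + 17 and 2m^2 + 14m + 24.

By polynomial division,
  m^3 - m^2 + 15m + 17 = ((1/2)m - 4)(2m^2 + 14m + 24) + (59m + 113)
  2m^2 + 14m + 24 = ((2/59)m + 600/3481)(59m + 113) + (15744/3481)
  59m + 113 = ((205379/15744)m + 393353/15744)(15744/3481) + (0)
The last nonzero remainder is the constant 15744/3481, so the polynomials are coprime and gcd = 1.

1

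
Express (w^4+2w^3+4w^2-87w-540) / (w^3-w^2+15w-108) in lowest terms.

Repeated division with remainder:
  w^4+2w^3+4w^2-87w-540 = (w+3)(w^3-w^2+15w-108) + (-8w^2-24w-216)
  w^3-w^2+15w-108 = (-(1/8)w+1/2)(-8w^2-24w-216) + (0)
Last nonzero remainder: -8w^2-24w-216. Dividing through by -8 gives the monic gcd w^2+3w+27.
Cancel w^2+3w+27 from numerator and denominator to get the reduced form.

(w^2-w-20)/(w-4)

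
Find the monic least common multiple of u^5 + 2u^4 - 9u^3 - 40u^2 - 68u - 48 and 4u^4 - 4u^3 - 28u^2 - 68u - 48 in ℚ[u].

Euclidean algorithm in ℚ[u]:
  u^5 + 2u^4 - 9u^3 - 40u^2 - 68u - 48 = ((1/4)u + 3/4)(4u^4 - 4u^3 - 28u^2 - 68u - 48) + (u^3 - 2u^2 - 5u - 12)
  4u^4 - 4u^3 - 28u^2 - 68u - 48 = (4u + 4)(u^3 - 2u^2 - 5u - 12) + (0)
The last nonzero remainder u^3 - 2u^2 - 5u - 12 is already monic.
Then lcm(f, g) = f·g / gcd(f, g); expanding and making the result monic gives the answer.

u^6 + 3u^5 - 7u^4 - 49u^3 - 108u^2 - 116u - 48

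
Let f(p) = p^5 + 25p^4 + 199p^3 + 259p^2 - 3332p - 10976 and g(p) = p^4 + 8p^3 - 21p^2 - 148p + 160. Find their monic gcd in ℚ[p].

p^2 + 4p - 32

Euclidean algorithm in ℚ[p]:
  p^5 + 25p^4 + 199p^3 + 259p^2 - 3332p - 10976 = (p + 17)(p^4 + 8p^3 - 21p^2 - 148p + 160) + (84p^3 + 764p^2 - 976p - 13696)
  p^4 + 8p^3 - 21p^2 - 148p + 160 = ((1/84)p - 23/1764)(84p^3 + 764p^2 - 976p - 13696) + ((256/441)p^2 + (1024/441)p - 8192/441)
  84p^3 + 764p^2 - 976p - 13696 = ((9261/64)p + 47187/64)((256/441)p^2 + (1024/441)p - 8192/441) + (0)
Last nonzero remainder: (256/441)p^2 + (1024/441)p - 8192/441. Dividing through by 256/441 gives the monic gcd p^2 + 4p - 32.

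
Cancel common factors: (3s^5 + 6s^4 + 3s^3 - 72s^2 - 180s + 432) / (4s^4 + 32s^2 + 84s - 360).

Apply the Euclidean algorithm:
  3s^5 + 6s^4 + 3s^3 - 72s^2 - 180s + 432 = ((3/4)s + 3/2)(4s^4 + 32s^2 + 84s - 360) + (-21s^3 - 183s^2 - 36s + 972)
  4s^4 + 32s^2 + 84s - 360 = (-(4/21)s + 244/147)(-21s^3 - 183s^2 - 36s + 972) + ((16116/49)s^2 + (16116/49)s - 96696/49)
  -21s^3 - 183s^2 - 36s + 972 = (-(343/5372)s - 1323/2686)((16116/49)s^2 + (16116/49)s - 96696/49) + (0)
Last nonzero remainder: (16116/49)s^2 + (16116/49)s - 96696/49. Dividing through by 16116/49 gives the monic gcd s^2 + s - 6.
Cancel s^2 + s - 6 from numerator and denominator to get the reduced form.

(3s^3 + 3s^2 + 18s - 72)/(4s^2 - 4s + 60)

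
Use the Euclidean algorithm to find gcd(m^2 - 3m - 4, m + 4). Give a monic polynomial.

1

By polynomial division,
  m^2 - 3m - 4 = (m - 7)(m + 4) + (24)
  m + 4 = ((1/24)m + 1/6)(24) + (0)
The last nonzero remainder is the constant 24, so the polynomials are coprime and gcd = 1.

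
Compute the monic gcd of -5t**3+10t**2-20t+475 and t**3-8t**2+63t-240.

t-5

Repeated division with remainder:
  -5t**3+10t**2-20t+475 = (-5)(t**3-8t**2+63t-240) + (-30t**2+295t-725)
  t**3-8t**2+63t-240 = (-(1/30)t-11/180)(-30t**2+295t-725) + ((2047/36)t-10235/36)
  -30t**2+295t-725 = (-(1080/2047)t+5220/2047)((2047/36)t-10235/36) + (0)
Last nonzero remainder: (2047/36)t-10235/36. Dividing through by 2047/36 gives the monic gcd t-5.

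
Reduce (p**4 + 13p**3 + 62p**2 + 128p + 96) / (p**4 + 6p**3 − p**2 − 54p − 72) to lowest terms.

(p + 4)/(p − 3)

Repeated division with remainder:
  p**4 + 13p**3 + 62p**2 + 128p + 96 = (p**4 + 6p**3 − p**2 − 54p − 72) + (7p**3 + 63p**2 + 182p + 168)
  p**4 + 6p**3 − p**2 − 54p − 72 = ((1/7)p − 3/7)(7p**3 + 63p**2 + 182p + 168) + (0)
Last nonzero remainder: 7p**3 + 63p**2 + 182p + 168. Dividing through by 7 gives the monic gcd p**3 + 9p**2 + 26p + 24.
Cancel p**3 + 9p**2 + 26p + 24 from numerator and denominator to get the reduced form.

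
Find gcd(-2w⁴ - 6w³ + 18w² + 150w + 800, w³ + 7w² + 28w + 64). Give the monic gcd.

Euclidean algorithm in ℚ[w]:
  -2w⁴ - 6w³ + 18w² + 150w + 800 = (-2w + 8)(w³ + 7w² + 28w + 64) + (18w² + 54w + 288)
  w³ + 7w² + 28w + 64 = ((1/18)w + 2/9)(18w² + 54w + 288) + (0)
Last nonzero remainder: 18w² + 54w + 288. Dividing through by 18 gives the monic gcd w² + 3w + 16.

w² + 3w + 16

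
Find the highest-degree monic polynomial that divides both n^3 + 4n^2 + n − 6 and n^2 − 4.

Euclidean algorithm in ℚ[n]:
  n^3 + 4n^2 + n − 6 = (n + 4)(n^2 − 4) + (5n + 10)
  n^2 − 4 = ((1/5)n − 2/5)(5n + 10) + (0)
Last nonzero remainder: 5n + 10. Dividing through by 5 gives the monic gcd n + 2.

n + 2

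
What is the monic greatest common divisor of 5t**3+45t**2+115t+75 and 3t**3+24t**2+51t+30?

t**2+6t+5

Apply the Euclidean algorithm:
  5t**3+45t**2+115t+75 = (5/3)(3t**3+24t**2+51t+30) + (5t**2+30t+25)
  3t**3+24t**2+51t+30 = ((3/5)t+6/5)(5t**2+30t+25) + (0)
Last nonzero remainder: 5t**2+30t+25. Dividing through by 5 gives the monic gcd t**2+6t+5.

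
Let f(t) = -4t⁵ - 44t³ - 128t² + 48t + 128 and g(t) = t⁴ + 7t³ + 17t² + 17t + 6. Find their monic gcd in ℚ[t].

t² + 3t + 2

Apply the Euclidean algorithm:
  -4t⁵ - 44t³ - 128t² + 48t + 128 = (-4t + 28)(t⁴ + 7t³ + 17t² + 17t + 6) + (-172t³ - 536t² - 404t - 40)
  t⁴ + 7t³ + 17t² + 17t + 6 = (-(1/172)t - 167/7396)(-172t³ - 536t² - 404t - 40) + ((4712/1849)t² + (14136/1849)t + 9424/1849)
  -172t³ - 536t² - 404t - 40 = (-(79507/1178)t - 9245/1178)((4712/1849)t² + (14136/1849)t + 9424/1849) + (0)
Last nonzero remainder: (4712/1849)t² + (14136/1849)t + 9424/1849. Dividing through by 4712/1849 gives the monic gcd t² + 3t + 2.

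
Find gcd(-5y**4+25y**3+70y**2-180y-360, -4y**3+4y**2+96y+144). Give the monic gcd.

By polynomial division,
  -5y**4+25y**3+70y**2-180y-360 = ((5/4)y-5)(-4y**3+4y**2+96y+144) + (-30y**2+120y+360)
  -4y**3+4y**2+96y+144 = ((2/15)y+2/5)(-30y**2+120y+360) + (0)
Last nonzero remainder: -30y**2+120y+360. Dividing through by -30 gives the monic gcd y**2-4y-12.

y**2-4y-12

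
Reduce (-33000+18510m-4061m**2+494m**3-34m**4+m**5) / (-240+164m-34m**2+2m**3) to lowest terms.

By polynomial division,
  m**5-34m**4+494m**3-4061m**2+18510m-33000 = ((1/2)m**2-(17/2)m+123/2)(2m**3-34m**2+164m-240) + (-456m**2+6384m-18240)
  2m**3-34m**2+164m-240 = (-(1/228)m+1/76)(-456m**2+6384m-18240) + (0)
Last nonzero remainder: -456m**2+6384m-18240. Dividing through by -456 gives the monic gcd m**2-14m+40.
Cancel m**2-14m+40 from numerator and denominator to get the reduced form.

(-825+174m-20m**2+m**3)/(-6+2m)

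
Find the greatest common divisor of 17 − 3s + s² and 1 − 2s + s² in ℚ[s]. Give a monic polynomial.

1

Euclidean algorithm in ℚ[s]:
  s² − 3s + 17 = (s² − 2s + 1) + (−s + 16)
  s² − 2s + 1 = (−s − 14)(−s + 16) + (225)
  −s + 16 = (−(1/225)s + 16/225)(225) + (0)
The last nonzero remainder is the constant 225, so the polynomials are coprime and gcd = 1.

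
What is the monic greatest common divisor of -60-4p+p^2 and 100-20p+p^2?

Apply the Euclidean algorithm:
  p^2-4p-60 = (p^2-20p+100) + (16p-160)
  p^2-20p+100 = ((1/16)p-5/8)(16p-160) + (0)
Last nonzero remainder: 16p-160. Dividing through by 16 gives the monic gcd p-10.

-10+p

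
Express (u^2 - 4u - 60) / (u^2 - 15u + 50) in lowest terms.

(u + 6)/(u - 5)

Repeated division with remainder:
  u^2 - 4u - 60 = (u^2 - 15u + 50) + (11u - 110)
  u^2 - 15u + 50 = ((1/11)u - 5/11)(11u - 110) + (0)
Last nonzero remainder: 11u - 110. Dividing through by 11 gives the monic gcd u - 10.
Cancel u - 10 from numerator and denominator to get the reduced form.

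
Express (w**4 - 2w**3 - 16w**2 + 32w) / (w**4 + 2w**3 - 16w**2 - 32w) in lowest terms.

Euclidean algorithm in ℚ[w]:
  w**4 - 2w**3 - 16w**2 + 32w = (w**4 + 2w**3 - 16w**2 - 32w) + (-4w**3 + 64w)
  w**4 + 2w**3 - 16w**2 - 32w = (-(1/4)w - 1/2)(-4w**3 + 64w) + (0)
Last nonzero remainder: -4w**3 + 64w. Dividing through by -4 gives the monic gcd w**3 - 16w.
Cancel w**3 - 16w from numerator and denominator to get the reduced form.

(w - 2)/(w + 2)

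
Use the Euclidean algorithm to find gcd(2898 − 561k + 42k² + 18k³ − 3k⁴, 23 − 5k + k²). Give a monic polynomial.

Apply the Euclidean algorithm:
  −3k⁴ + 18k³ + 42k² − 561k + 2898 = (−3k² + 3k + 126)(k² − 5k + 23) + (0)
The last nonzero remainder k² − 5k + 23 is already monic.

23 − 5k + k²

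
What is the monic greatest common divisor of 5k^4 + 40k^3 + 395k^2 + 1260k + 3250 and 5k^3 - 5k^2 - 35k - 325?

Euclidean algorithm in ℚ[k]:
  5k^4 + 40k^3 + 395k^2 + 1260k + 3250 = (k + 9)(5k^3 - 5k^2 - 35k - 325) + (475k^2 + 1900k + 6175)
  5k^3 - 5k^2 - 35k - 325 = ((1/95)k - 1/19)(475k^2 + 1900k + 6175) + (0)
Last nonzero remainder: 475k^2 + 1900k + 6175. Dividing through by 475 gives the monic gcd k^2 + 4k + 13.

k^2 + 4k + 13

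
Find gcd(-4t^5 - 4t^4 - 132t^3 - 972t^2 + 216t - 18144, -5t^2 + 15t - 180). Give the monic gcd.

t^2 - 3t + 36

Apply the Euclidean algorithm:
  -4t^5 - 4t^4 - 132t^3 - 972t^2 + 216t - 18144 = ((4/5)t^3 + (16/5)t^2 + (36/5)t + 504/5)(-5t^2 + 15t - 180) + (0)
Last nonzero remainder: -5t^2 + 15t - 180. Dividing through by -5 gives the monic gcd t^2 - 3t + 36.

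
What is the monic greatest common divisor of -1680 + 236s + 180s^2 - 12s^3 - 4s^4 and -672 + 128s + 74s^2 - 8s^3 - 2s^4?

Euclidean algorithm in ℚ[s]:
  -4s^4 - 12s^3 + 180s^2 + 236s - 1680 = (2)(-2s^4 - 8s^3 + 74s^2 + 128s - 672) + (4s^3 + 32s^2 - 20s - 336)
  -2s^4 - 8s^3 + 74s^2 + 128s - 672 = (-(1/2)s + 2)(4s^3 + 32s^2 - 20s - 336) + (0)
Last nonzero remainder: 4s^3 + 32s^2 - 20s - 336. Dividing through by 4 gives the monic gcd s^3 + 8s^2 - 5s - 84.

-84 - 5s + 8s^2 + s^3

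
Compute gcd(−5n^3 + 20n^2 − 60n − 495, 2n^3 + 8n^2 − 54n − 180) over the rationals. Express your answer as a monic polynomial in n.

n + 3

Apply the Euclidean algorithm:
  −5n^3 + 20n^2 − 60n − 495 = (−5/2)(2n^3 + 8n^2 − 54n − 180) + (40n^2 − 195n − 945)
  2n^3 + 8n^2 − 54n − 180 = ((1/20)n + 71/160)(40n^2 − 195n − 945) + ((2553/32)n + 7659/32)
  40n^2 − 195n − 945 = ((1280/2553)n − 3360/851)((2553/32)n + 7659/32) + (0)
Last nonzero remainder: (2553/32)n + 7659/32. Dividing through by 2553/32 gives the monic gcd n + 3.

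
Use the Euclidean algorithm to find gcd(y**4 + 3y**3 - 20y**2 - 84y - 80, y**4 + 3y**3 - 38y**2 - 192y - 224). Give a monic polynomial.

Repeated division with remainder:
  y**4 + 3y**3 - 20y**2 - 84y - 80 = (y**4 + 3y**3 - 38y**2 - 192y - 224) + (18y**2 + 108y + 144)
  y**4 + 3y**3 - 38y**2 - 192y - 224 = ((1/18)y**2 - (1/6)y - 14/9)(18y**2 + 108y + 144) + (0)
Last nonzero remainder: 18y**2 + 108y + 144. Dividing through by 18 gives the monic gcd y**2 + 6y + 8.

y**2 + 6y + 8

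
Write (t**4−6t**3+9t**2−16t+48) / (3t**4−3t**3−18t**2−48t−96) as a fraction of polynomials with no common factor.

(t−3)/(3t+6)

Repeated division with remainder:
  t**4−6t**3+9t**2−16t+48 = (1/3)(3t**4−3t**3−18t**2−48t−96) + (−5t**3+15t**2+80)
  3t**4−3t**3−18t**2−48t−96 = (−(3/5)t−6/5)(−5t**3+15t**2+80) + (0)
Last nonzero remainder: −5t**3+15t**2+80. Dividing through by −5 gives the monic gcd t**3−3t**2−16.
Cancel t**3−3t**2−16 from numerator and denominator to get the reduced form.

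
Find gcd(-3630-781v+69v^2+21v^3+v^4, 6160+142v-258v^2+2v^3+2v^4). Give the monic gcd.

55+16v+v^2

Apply the Euclidean algorithm:
  v^4+21v^3+69v^2-781v-3630 = (1/2)(2v^4+2v^3-258v^2+142v+6160) + (20v^3+198v^2-852v-6710)
  2v^4+2v^3-258v^2+142v+6160 = ((1/10)v-89/100)(20v^3+198v^2-852v-6710) + ((171/50)v^2+(1368/25)v+1881/10)
  20v^3+198v^2-852v-6710 = ((1000/171)v-6100/171)((171/50)v^2+(1368/25)v+1881/10) + (0)
Last nonzero remainder: (171/50)v^2+(1368/25)v+1881/10. Dividing through by 171/50 gives the monic gcd v^2+16v+55.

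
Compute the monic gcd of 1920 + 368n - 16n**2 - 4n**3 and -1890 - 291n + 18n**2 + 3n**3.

By polynomial division,
  -4n**3 - 16n**2 + 368n + 1920 = (-4/3)(3n**3 + 18n**2 - 291n - 1890) + (8n**2 - 20n - 600)
  3n**3 + 18n**2 - 291n - 1890 = ((3/8)n + 51/16)(8n**2 - 20n - 600) + (-(9/4)n + 45/2)
  8n**2 - 20n - 600 = (-(32/9)n - 80/3)(-(9/4)n + 45/2) + (0)
Last nonzero remainder: -(9/4)n + 45/2. Dividing through by -9/4 gives the monic gcd n - 10.

-10 + n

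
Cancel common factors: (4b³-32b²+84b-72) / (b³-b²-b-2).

Euclidean algorithm in ℚ[b]:
  4b³-32b²+84b-72 = (4)(b³-b²-b-2) + (-28b²+88b-64)
  b³-b²-b-2 = (-(1/28)b-15/196)(-28b²+88b-64) + ((169/49)b-338/49)
  -28b²+88b-64 = (-(1372/169)b+1568/169)((169/49)b-338/49) + (0)
Last nonzero remainder: (169/49)b-338/49. Dividing through by 169/49 gives the monic gcd b-2.
Cancel b-2 from numerator and denominator to get the reduced form.

(4b²-24b+36)/(b²+b+1)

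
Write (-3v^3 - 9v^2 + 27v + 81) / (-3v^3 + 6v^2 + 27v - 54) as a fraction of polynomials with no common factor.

(v + 3)/(v - 2)

Repeated division with remainder:
  -3v^3 - 9v^2 + 27v + 81 = (-3v^3 + 6v^2 + 27v - 54) + (-15v^2 + 135)
  -3v^3 + 6v^2 + 27v - 54 = ((1/5)v - 2/5)(-15v^2 + 135) + (0)
Last nonzero remainder: -15v^2 + 135. Dividing through by -15 gives the monic gcd v^2 - 9.
Cancel v^2 - 9 from numerator and denominator to get the reduced form.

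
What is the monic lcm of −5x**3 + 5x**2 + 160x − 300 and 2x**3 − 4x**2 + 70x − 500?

Repeated division with remainder:
  −5x**3 + 5x**2 + 160x − 300 = (−5/2)(2x**3 − 4x**2 + 70x − 500) + (−5x**2 + 335x − 1550)
  2x**3 − 4x**2 + 70x − 500 = (−(2/5)x − 26)(−5x**2 + 335x − 1550) + (8160x − 40800)
  −5x**2 + 335x − 1550 = (−(1/1632)x + 31/816)(8160x − 40800) + (0)
Last nonzero remainder: 8160x − 40800. Dividing through by 8160 gives the monic gcd x − 5.
Then lcm(f, g) = f·g / gcd(f, g); expanding and making the result monic gives the answer.

x**5 + 2x**4 + 15x**3 − 86x**2 − 1420x + 3000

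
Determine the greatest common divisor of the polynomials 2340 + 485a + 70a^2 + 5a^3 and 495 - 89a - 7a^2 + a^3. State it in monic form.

9 + a

Apply the Euclidean algorithm:
  5a^3 + 70a^2 + 485a + 2340 = (5)(a^3 - 7a^2 - 89a + 495) + (105a^2 + 930a - 135)
  a^3 - 7a^2 - 89a + 495 = ((1/105)a - 37/245)(105a^2 + 930a - 135) + ((2584/49)a + 23256/49)
  105a^2 + 930a - 135 = ((5145/2584)a - 735/2584)((2584/49)a + 23256/49) + (0)
Last nonzero remainder: (2584/49)a + 23256/49. Dividing through by 2584/49 gives the monic gcd a + 9.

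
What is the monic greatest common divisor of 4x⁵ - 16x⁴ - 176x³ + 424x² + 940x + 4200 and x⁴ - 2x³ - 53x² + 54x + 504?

Euclidean algorithm in ℚ[x]:
  4x⁵ - 16x⁴ - 176x³ + 424x² + 940x + 4200 = (4x - 8)(x⁴ - 2x³ - 53x² + 54x + 504) + (20x³ - 216x² - 644x + 8232)
  x⁴ - 2x³ - 53x² + 54x + 504 = ((1/20)x + 11/25)(20x³ - 216x² - 644x + 8232) + ((1856/25)x² - (1856/25)x - 77952/25)
  20x³ - 216x² - 644x + 8232 = ((125/464)x - 1225/464)((1856/25)x² - (1856/25)x - 77952/25) + (0)
Last nonzero remainder: (1856/25)x² - (1856/25)x - 77952/25. Dividing through by 1856/25 gives the monic gcd x² - x - 42.

x² - x - 42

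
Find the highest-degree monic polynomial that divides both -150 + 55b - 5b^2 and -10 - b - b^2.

By polynomial division,
  -5b^2 + 55b - 150 = (5)(-b^2 - b - 10) + (60b - 100)
  -b^2 - b - 10 = (-(1/60)b - 2/45)(60b - 100) + (-130/9)
  60b - 100 = (-(54/13)b + 90/13)(-130/9) + (0)
The last nonzero remainder is the constant -130/9, so the polynomials are coprime and gcd = 1.

1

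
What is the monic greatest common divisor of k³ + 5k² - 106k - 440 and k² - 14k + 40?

k - 10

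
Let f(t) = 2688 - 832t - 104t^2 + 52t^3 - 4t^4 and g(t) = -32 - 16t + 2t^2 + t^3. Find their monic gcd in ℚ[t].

Repeated division with remainder:
  -4t^4 + 52t^3 - 104t^2 - 832t + 2688 = (-4t + 60)(t^3 + 2t^2 - 16t - 32) + (-288t^2 + 4608)
  t^3 + 2t^2 - 16t - 32 = (-(1/288)t - 1/144)(-288t^2 + 4608) + (0)
Last nonzero remainder: -288t^2 + 4608. Dividing through by -288 gives the monic gcd t^2 - 16.

-16 + t^2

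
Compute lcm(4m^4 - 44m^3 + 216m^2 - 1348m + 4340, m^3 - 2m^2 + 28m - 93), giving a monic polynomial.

Apply the Euclidean algorithm:
  4m^4 - 44m^3 + 216m^2 - 1348m + 4340 = (4m - 36)(m^3 - 2m^2 + 28m - 93) + (32m^2 + 32m + 992)
  m^3 - 2m^2 + 28m - 93 = ((1/32)m - 3/32)(32m^2 + 32m + 992) + (0)
Last nonzero remainder: 32m^2 + 32m + 992. Dividing through by 32 gives the monic gcd m^2 + m + 31.
Then lcm(f, g) = f·g / gcd(f, g); expanding and making the result monic gives the answer.

m^5 - 14m^4 + 87m^3 - 499m^2 + 2096m - 3255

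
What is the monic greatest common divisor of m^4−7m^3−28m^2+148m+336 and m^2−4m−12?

m^2−4m−12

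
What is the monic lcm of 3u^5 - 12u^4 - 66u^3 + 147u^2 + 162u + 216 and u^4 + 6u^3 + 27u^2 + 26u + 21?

By polynomial division,
  3u^5 - 12u^4 - 66u^3 + 147u^2 + 162u + 216 = (3u - 30)(u^4 + 6u^3 + 27u^2 + 26u + 21) + (33u^3 + 879u^2 + 879u + 846)
  u^4 + 6u^3 + 27u^2 + 26u + 21 = ((1/33)u - 227/363)(33u^3 + 879u^2 + 879u + 846) + ((66555/121)u^2 + (66555/121)u + 66555/121)
  33u^3 + 879u^2 + 879u + 846 = ((1331/22185)u + 11374/7395)((66555/121)u^2 + (66555/121)u + 66555/121) + (0)
Last nonzero remainder: (66555/121)u^2 + (66555/121)u + 66555/121. Dividing through by 66555/121 gives the monic gcd u^2 + u + 1.
Then lcm(f, g) = f·g / gcd(f, g); expanding and making the result monic gives the answer.

u^7 + u^6 - 21u^5 - 145u^4 - 163u^3 + 1371u^2 + 1494u + 1512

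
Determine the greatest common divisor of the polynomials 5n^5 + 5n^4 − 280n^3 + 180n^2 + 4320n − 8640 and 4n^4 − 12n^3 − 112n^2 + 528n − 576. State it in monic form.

n^3 − n^2 − 30n + 72

By polynomial division,
  5n^5 + 5n^4 − 280n^3 + 180n^2 + 4320n − 8640 = ((5/4)n + 5)(4n^4 − 12n^3 − 112n^2 + 528n − 576) + (−80n^3 + 80n^2 + 2400n − 5760)
  4n^4 − 12n^3 − 112n^2 + 528n − 576 = (−(1/20)n + 1/10)(−80n^3 + 80n^2 + 2400n − 5760) + (0)
Last nonzero remainder: −80n^3 + 80n^2 + 2400n − 5760. Dividing through by −80 gives the monic gcd n^3 − n^2 − 30n + 72.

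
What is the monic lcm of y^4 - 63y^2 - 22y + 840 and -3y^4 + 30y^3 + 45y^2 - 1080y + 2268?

y^6 - 9y^5 - 45y^4 + 545y^3 - 96y^2 - 7956y + 15120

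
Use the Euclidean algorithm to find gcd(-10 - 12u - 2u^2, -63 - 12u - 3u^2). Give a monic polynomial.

1

By polynomial division,
  -2u^2 - 12u - 10 = (2/3)(-3u^2 - 12u - 63) + (-4u + 32)
  -3u^2 - 12u - 63 = ((3/4)u + 9)(-4u + 32) + (-351)
  -4u + 32 = ((4/351)u - 32/351)(-351) + (0)
The last nonzero remainder is the constant -351, so the polynomials are coprime and gcd = 1.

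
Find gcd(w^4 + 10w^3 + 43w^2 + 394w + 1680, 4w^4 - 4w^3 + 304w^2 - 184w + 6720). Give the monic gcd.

Euclidean algorithm in ℚ[w]:
  w^4 + 10w^3 + 43w^2 + 394w + 1680 = (1/4)(4w^4 - 4w^3 + 304w^2 - 184w + 6720) + (11w^3 - 33w^2 + 440w)
  4w^4 - 4w^3 + 304w^2 - 184w + 6720 = ((4/11)w + 8/11)(11w^3 - 33w^2 + 440w) + (168w^2 - 504w + 6720)
  11w^3 - 33w^2 + 440w = ((11/168)w)(168w^2 - 504w + 6720) + (0)
Last nonzero remainder: 168w^2 - 504w + 6720. Dividing through by 168 gives the monic gcd w^2 - 3w + 40.

w^2 - 3w + 40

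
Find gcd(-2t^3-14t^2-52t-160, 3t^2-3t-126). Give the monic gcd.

1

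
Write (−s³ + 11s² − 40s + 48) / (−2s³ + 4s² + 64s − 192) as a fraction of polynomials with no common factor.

Repeated division with remainder:
  −s³ + 11s² − 40s + 48 = (1/2)(−2s³ + 4s² + 64s − 192) + (9s² − 72s + 144)
  −2s³ + 4s² + 64s − 192 = (−(2/9)s − 4/3)(9s² − 72s + 144) + (0)
Last nonzero remainder: 9s² − 72s + 144. Dividing through by 9 gives the monic gcd s² − 8s + 16.
Cancel s² − 8s + 16 from numerator and denominator to get the reduced form.

(s − 3)/(2s + 12)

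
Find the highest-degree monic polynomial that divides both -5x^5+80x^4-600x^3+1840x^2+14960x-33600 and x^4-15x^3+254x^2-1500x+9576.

x^2-8x+84

By polynomial division,
  -5x^5+80x^4-600x^3+1840x^2+14960x-33600 = (-5x+5)(x^4-15x^3+254x^2-1500x+9576) + (745x^3-6930x^2+70340x-81480)
  x^4-15x^3+254x^2-1500x+9576 = ((1/745)x-849/111005)(745x^3-6930x^2+70340x-81480) + ((2366208/22201)x^2-(18929664/22201)x+198761472/22201)
  745x^3-6930x^2+70340x-81480 = ((16539745/2366208)x-10767485/1183104)((2366208/22201)x^2-(18929664/22201)x+198761472/22201) + (0)
Last nonzero remainder: (2366208/22201)x^2-(18929664/22201)x+198761472/22201. Dividing through by 2366208/22201 gives the monic gcd x^2-8x+84.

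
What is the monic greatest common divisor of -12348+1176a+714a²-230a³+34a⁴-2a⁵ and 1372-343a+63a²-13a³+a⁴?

Euclidean algorithm in ℚ[a]:
  -2a⁵+34a⁴-230a³+714a²+1176a-12348 = (-2a+8)(a⁴-13a³+63a²-343a+1372) + (-476a²+6664a-23324)
  a⁴-13a³+63a²-343a+1372 = (-(1/476)a²-(1/476)a-1/17)(-476a²+6664a-23324) + (0)
Last nonzero remainder: -476a²+6664a-23324. Dividing through by -476 gives the monic gcd a²-14a+49.

49-14a+a²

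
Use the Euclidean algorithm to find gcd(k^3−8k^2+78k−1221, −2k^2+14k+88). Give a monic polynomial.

Euclidean algorithm in ℚ[k]:
  k^3−8k^2+78k−1221 = (−(1/2)k+1/2)(−2k^2+14k+88) + (115k−1265)
  −2k^2+14k+88 = (−(2/115)k−8/115)(115k−1265) + (0)
Last nonzero remainder: 115k−1265. Dividing through by 115 gives the monic gcd k−11.

k−11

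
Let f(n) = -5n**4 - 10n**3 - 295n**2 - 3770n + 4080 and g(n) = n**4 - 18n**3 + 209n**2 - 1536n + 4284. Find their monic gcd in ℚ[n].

Euclidean algorithm in ℚ[n]:
  -5n**4 - 10n**3 - 295n**2 - 3770n + 4080 = (-5)(n**4 - 18n**3 + 209n**2 - 1536n + 4284) + (-100n**3 + 750n**2 - 11450n + 25500)
  n**4 - 18n**3 + 209n**2 - 1536n + 4284 = (-(1/100)n + 21/200)(-100n**3 + 750n**2 - 11450n + 25500) + ((63/4)n**2 - (315/4)n + 3213/2)
  -100n**3 + 750n**2 - 11450n + 25500 = (-(400/63)n + 1000/63)((63/4)n**2 - (315/4)n + 3213/2) + (0)
Last nonzero remainder: (63/4)n**2 - (315/4)n + 3213/2. Dividing through by 63/4 gives the monic gcd n**2 - 5n + 102.

n**2 - 5n + 102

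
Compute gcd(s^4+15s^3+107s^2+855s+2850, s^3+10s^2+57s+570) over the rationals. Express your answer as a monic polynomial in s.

s^3+10s^2+57s+570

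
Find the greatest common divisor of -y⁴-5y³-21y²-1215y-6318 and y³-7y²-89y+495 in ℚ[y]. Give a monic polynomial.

y+9

Euclidean algorithm in ℚ[y]:
  -y⁴-5y³-21y²-1215y-6318 = (-y-12)(y³-7y²-89y+495) + (-194y²-1788y-378)
  y³-7y²-89y+495 = (-(1/194)y+1573/18818)(-194y²-1788y-378) + ((550528/9409)y+4954752/9409)
  -194y²-1788y-378 = (-(912673/275264)y-197589/275264)((550528/9409)y+4954752/9409) + (0)
Last nonzero remainder: (550528/9409)y+4954752/9409. Dividing through by 550528/9409 gives the monic gcd y+9.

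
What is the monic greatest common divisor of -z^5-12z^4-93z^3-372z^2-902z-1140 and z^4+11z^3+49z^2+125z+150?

z^3+6z^2+19z+30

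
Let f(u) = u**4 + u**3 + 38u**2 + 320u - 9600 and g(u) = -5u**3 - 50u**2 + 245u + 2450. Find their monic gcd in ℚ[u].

u + 10

Repeated division with remainder:
  u**4 + u**3 + 38u**2 + 320u - 9600 = (-(1/5)u + 9/5)(-5u**3 - 50u**2 + 245u + 2450) + (177u**2 + 369u - 14010)
  -5u**3 - 50u**2 + 245u + 2450 = (-(5/177)u - 2335/10443)(177u**2 + 369u - 14010) + (-(237600/3481)u - 2376000/3481)
  177u**2 + 369u - 14010 = (-(205379/79200)u + 1625627/79200)(-(237600/3481)u - 2376000/3481) + (0)
Last nonzero remainder: -(237600/3481)u - 2376000/3481. Dividing through by -237600/3481 gives the monic gcd u + 10.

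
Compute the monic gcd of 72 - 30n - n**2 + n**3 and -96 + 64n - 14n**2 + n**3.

-4 + n

Euclidean algorithm in ℚ[n]:
  n**3 - n**2 - 30n + 72 = (n**3 - 14n**2 + 64n - 96) + (13n**2 - 94n + 168)
  n**3 - 14n**2 + 64n - 96 = ((1/13)n - 88/169)(13n**2 - 94n + 168) + ((360/169)n - 1440/169)
  13n**2 - 94n + 168 = ((2197/360)n - 1183/60)((360/169)n - 1440/169) + (0)
Last nonzero remainder: (360/169)n - 1440/169. Dividing through by 360/169 gives the monic gcd n - 4.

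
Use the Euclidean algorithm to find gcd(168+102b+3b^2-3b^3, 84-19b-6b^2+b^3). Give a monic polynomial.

-28-3b+b^2

By polynomial division,
  -3b^3+3b^2+102b+168 = (-3)(b^3-6b^2-19b+84) + (-15b^2+45b+420)
  b^3-6b^2-19b+84 = (-(1/15)b+1/5)(-15b^2+45b+420) + (0)
Last nonzero remainder: -15b^2+45b+420. Dividing through by -15 gives the monic gcd b^2-3b-28.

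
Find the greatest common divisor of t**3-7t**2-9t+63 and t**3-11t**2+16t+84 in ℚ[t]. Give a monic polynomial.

t-7

Apply the Euclidean algorithm:
  t**3-7t**2-9t+63 = (t**3-11t**2+16t+84) + (4t**2-25t-21)
  t**3-11t**2+16t+84 = ((1/4)t-19/16)(4t**2-25t-21) + (-(135/16)t+945/16)
  4t**2-25t-21 = (-(64/135)t-16/45)(-(135/16)t+945/16) + (0)
Last nonzero remainder: -(135/16)t+945/16. Dividing through by -135/16 gives the monic gcd t-7.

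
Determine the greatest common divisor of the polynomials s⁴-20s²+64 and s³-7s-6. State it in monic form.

By polynomial division,
  s⁴-20s²+64 = (s)(s³-7s-6) + (-13s²+6s+64)
  s³-7s-6 = (-(1/13)s-6/169)(-13s²+6s+64) + (-(315/169)s-630/169)
  -13s²+6s+64 = ((2197/315)s-5408/315)(-(315/169)s-630/169) + (0)
Last nonzero remainder: -(315/169)s-630/169. Dividing through by -315/169 gives the monic gcd s+2.

s+2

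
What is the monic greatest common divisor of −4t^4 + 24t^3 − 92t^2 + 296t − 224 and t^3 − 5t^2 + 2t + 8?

t − 4

Apply the Euclidean algorithm:
  −4t^4 + 24t^3 − 92t^2 + 296t − 224 = (−4t + 4)(t^3 − 5t^2 + 2t + 8) + (−64t^2 + 320t − 256)
  t^3 − 5t^2 + 2t + 8 = (−(1/64)t)(−64t^2 + 320t − 256) + (−2t + 8)
  −64t^2 + 320t − 256 = (32t − 32)(−2t + 8) + (0)
Last nonzero remainder: −2t + 8. Dividing through by −2 gives the monic gcd t − 4.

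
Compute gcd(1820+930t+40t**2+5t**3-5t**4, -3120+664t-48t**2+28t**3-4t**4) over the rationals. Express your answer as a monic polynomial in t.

26+4t+t**2

Apply the Euclidean algorithm:
  -5t**4+5t**3+40t**2+930t+1820 = (5/4)(-4t**4+28t**3-48t**2+664t-3120) + (-30t**3+100t**2+100t+5720)
  -4t**4+28t**3-48t**2+664t-3120 = ((2/15)t-22/45)(-30t**3+100t**2+100t+5720) + (-(112/9)t**2-(448/9)t-2912/9)
  -30t**3+100t**2+100t+5720 = ((135/56)t-495/28)(-(112/9)t**2-(448/9)t-2912/9) + (0)
Last nonzero remainder: -(112/9)t**2-(448/9)t-2912/9. Dividing through by -112/9 gives the monic gcd t**2+4t+26.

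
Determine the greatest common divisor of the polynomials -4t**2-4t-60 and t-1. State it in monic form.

1

Apply the Euclidean algorithm:
  -4t**2-4t-60 = (-4t-8)(t-1) + (-68)
  t-1 = (-(1/68)t+1/68)(-68) + (0)
The last nonzero remainder is the constant -68, so the polynomials are coprime and gcd = 1.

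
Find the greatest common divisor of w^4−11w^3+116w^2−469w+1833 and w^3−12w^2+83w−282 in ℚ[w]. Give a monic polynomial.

Repeated division with remainder:
  w^4−11w^3+116w^2−469w+1833 = (w+1)(w^3−12w^2+83w−282) + (45w^2−270w+2115)
  w^3−12w^2+83w−282 = ((1/45)w−2/15)(45w^2−270w+2115) + (0)
Last nonzero remainder: 45w^2−270w+2115. Dividing through by 45 gives the monic gcd w^2−6w+47.

w^2−6w+47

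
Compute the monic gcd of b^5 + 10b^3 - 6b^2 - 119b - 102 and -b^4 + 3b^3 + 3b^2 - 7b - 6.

Apply the Euclidean algorithm:
  b^5 + 10b^3 - 6b^2 - 119b - 102 = (-b - 3)(-b^4 + 3b^3 + 3b^2 - 7b - 6) + (22b^3 - 4b^2 - 146b - 120)
  -b^4 + 3b^3 + 3b^2 - 7b - 6 = (-(1/22)b + 31/242)(22b^3 - 4b^2 - 146b - 120) + (-(378/121)b^2 + (756/121)b + 1134/121)
  22b^3 - 4b^2 - 146b - 120 = (-(1331/189)b - 2420/189)(-(378/121)b^2 + (756/121)b + 1134/121) + (0)
Last nonzero remainder: -(378/121)b^2 + (756/121)b + 1134/121. Dividing through by -378/121 gives the monic gcd b^2 - 2b - 3.

b^2 - 2b - 3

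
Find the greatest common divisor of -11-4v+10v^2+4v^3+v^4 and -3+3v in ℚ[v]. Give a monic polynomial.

Euclidean algorithm in ℚ[v]:
  v^4+4v^3+10v^2-4v-11 = ((1/3)v^3+(5/3)v^2+5v+11/3)(3v-3) + (0)
Last nonzero remainder: 3v-3. Dividing through by 3 gives the monic gcd v-1.

-1+v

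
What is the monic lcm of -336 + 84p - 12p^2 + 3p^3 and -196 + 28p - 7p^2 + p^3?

Repeated division with remainder:
  3p^3 - 12p^2 + 84p - 336 = (3)(p^3 - 7p^2 + 28p - 196) + (9p^2 + 252)
  p^3 - 7p^2 + 28p - 196 = ((1/9)p - 7/9)(9p^2 + 252) + (0)
Last nonzero remainder: 9p^2 + 252. Dividing through by 9 gives the monic gcd p^2 + 28.
Then lcm(f, g) = f·g / gcd(f, g); expanding and making the result monic gives the answer.

784 - 308p + 56p^2 - 11p^3 + p^4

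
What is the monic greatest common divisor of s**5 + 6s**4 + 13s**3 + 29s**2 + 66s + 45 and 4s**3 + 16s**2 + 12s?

Apply the Euclidean algorithm:
  s**5 + 6s**4 + 13s**3 + 29s**2 + 66s + 45 = ((1/4)s**2 + (1/2)s + 1/2)(4s**3 + 16s**2 + 12s) + (15s**2 + 60s + 45)
  4s**3 + 16s**2 + 12s = ((4/15)s)(15s**2 + 60s + 45) + (0)
Last nonzero remainder: 15s**2 + 60s + 45. Dividing through by 15 gives the monic gcd s**2 + 4s + 3.

s**2 + 4s + 3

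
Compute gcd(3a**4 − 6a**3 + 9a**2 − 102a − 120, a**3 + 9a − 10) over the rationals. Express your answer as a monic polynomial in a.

By polynomial division,
  3a**4 − 6a**3 + 9a**2 − 102a − 120 = (3a − 6)(a**3 + 9a − 10) + (−18a**2 − 18a − 180)
  a**3 + 9a − 10 = (−(1/18)a + 1/18)(−18a**2 − 18a − 180) + (0)
Last nonzero remainder: −18a**2 − 18a − 180. Dividing through by −18 gives the monic gcd a**2 + a + 10.

a**2 + a + 10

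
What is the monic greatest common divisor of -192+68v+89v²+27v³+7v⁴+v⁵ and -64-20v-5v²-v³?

64+20v+5v²+v³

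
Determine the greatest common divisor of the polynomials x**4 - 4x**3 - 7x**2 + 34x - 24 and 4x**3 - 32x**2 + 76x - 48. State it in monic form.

Euclidean algorithm in ℚ[x]:
  x**4 - 4x**3 - 7x**2 + 34x - 24 = ((1/4)x + 1)(4x**3 - 32x**2 + 76x - 48) + (6x**2 - 30x + 24)
  4x**3 - 32x**2 + 76x - 48 = ((2/3)x - 2)(6x**2 - 30x + 24) + (0)
Last nonzero remainder: 6x**2 - 30x + 24. Dividing through by 6 gives the monic gcd x**2 - 5x + 4.

x**2 - 5x + 4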